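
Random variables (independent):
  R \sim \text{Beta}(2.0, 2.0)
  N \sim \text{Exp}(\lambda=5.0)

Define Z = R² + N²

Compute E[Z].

E[Z] = E[R²] + E[N²]
E[R²] = Var(R) + E[R]² = 0.05 + 0.25 = 0.3
E[N²] = Var(N) + E[N]² = 0.04 + 0.04 = 0.08
E[Z] = 0.3 + 0.08 = 0.38

0.38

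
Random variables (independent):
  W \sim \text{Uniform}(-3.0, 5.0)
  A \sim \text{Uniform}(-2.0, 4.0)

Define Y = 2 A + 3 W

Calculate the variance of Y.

For independent RVs: Var(aX + bY) = a²Var(X) + b²Var(Y)
Var(W) = 5.3333333
Var(A) = 3
Var(Y) = 3²*5.3333333 + 2²*3
= 9*5.3333333 + 4*3 = 60

60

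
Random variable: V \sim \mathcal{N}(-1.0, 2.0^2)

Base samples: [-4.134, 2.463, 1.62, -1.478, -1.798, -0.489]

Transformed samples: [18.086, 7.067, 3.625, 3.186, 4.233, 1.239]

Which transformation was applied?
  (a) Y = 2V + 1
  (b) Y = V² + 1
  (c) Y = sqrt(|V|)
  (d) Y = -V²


Checking option (b) Y = V² + 1:
  V = -4.134 -> Y = 18.086 ✓
  V = 2.463 -> Y = 7.067 ✓
  V = 1.62 -> Y = 3.625 ✓
All samples match this transformation.

(b) V² + 1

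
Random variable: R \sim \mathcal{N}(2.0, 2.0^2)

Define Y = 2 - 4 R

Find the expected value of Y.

For Y = -4R + 2:
E[Y] = -4 * E[R] + 2
E[R] = 2.0 = 2
E[Y] = -4 * 2 + 2 = -6

-6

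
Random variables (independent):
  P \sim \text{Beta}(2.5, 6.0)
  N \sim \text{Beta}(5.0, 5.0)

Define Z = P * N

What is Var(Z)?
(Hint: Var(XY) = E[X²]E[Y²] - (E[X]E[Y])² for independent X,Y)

Var(XY) = E[X²]E[Y²] - (E[X]E[Y])²
E[P] = 0.29411765, Var(P) = 0.021853943
E[N] = 0.5, Var(N) = 0.022727273
E[P²] = 0.021853943 + 0.29411765² = 0.10835913
E[N²] = 0.022727273 + 0.5² = 0.27272727
Var(Z) = 0.10835913*0.27272727 - (0.29411765*0.5)²
= 0.029552491 - 0.021626298 = 0.0079261933

0.0079261933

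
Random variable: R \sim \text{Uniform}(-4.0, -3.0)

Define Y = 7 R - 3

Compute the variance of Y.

For Y = aR + b: Var(Y) = a² * Var(R)
Var(R) = (-3 + 4)^2/12 = 0.083333333
Var(Y) = 7² * 0.083333333 = 49 * 0.083333333 = 4.0833333

4.0833333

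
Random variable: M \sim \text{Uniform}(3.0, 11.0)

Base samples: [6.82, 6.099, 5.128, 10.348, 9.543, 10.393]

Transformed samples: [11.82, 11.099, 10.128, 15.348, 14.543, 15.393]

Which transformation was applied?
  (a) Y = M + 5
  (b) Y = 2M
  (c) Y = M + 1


Checking option (a) Y = M + 5:
  M = 6.82 -> Y = 11.82 ✓
  M = 6.099 -> Y = 11.099 ✓
  M = 5.128 -> Y = 10.128 ✓
All samples match this transformation.

(a) M + 5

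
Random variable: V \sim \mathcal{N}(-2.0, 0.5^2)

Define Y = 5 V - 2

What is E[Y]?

For Y = 5V - 2:
E[Y] = 5 * E[V] - 2
E[V] = -2.0 = -2
E[Y] = 5 * (-2) - 2 = -12

-12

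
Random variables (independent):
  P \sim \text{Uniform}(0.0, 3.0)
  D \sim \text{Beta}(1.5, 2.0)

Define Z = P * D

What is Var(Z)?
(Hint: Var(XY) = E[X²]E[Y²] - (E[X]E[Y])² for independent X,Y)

Var(XY) = E[X²]E[Y²] - (E[X]E[Y])²
E[P] = 1.5, Var(P) = 0.75
E[D] = 0.42857143, Var(D) = 0.054421769
E[P²] = 0.75 + 1.5² = 3
E[D²] = 0.054421769 + 0.42857143² = 0.23809524
Var(Z) = 3*0.23809524 - (1.5*0.42857143)²
= 0.71428571 - 0.41326531 = 0.30102041

0.30102041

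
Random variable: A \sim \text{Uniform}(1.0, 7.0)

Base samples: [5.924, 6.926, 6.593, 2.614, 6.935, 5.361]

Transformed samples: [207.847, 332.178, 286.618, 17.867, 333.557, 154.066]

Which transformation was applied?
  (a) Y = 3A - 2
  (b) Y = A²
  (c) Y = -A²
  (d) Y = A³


Checking option (d) Y = A³:
  A = 5.924 -> Y = 207.847 ✓
  A = 6.926 -> Y = 332.178 ✓
  A = 6.593 -> Y = 286.618 ✓
All samples match this transformation.

(d) A³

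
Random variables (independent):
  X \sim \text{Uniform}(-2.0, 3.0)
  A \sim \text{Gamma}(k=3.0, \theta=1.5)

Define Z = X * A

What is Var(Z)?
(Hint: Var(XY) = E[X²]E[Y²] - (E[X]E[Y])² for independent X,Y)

Var(XY) = E[X²]E[Y²] - (E[X]E[Y])²
E[X] = 0.5, Var(X) = 2.0833333
E[A] = 4.5, Var(A) = 6.75
E[X²] = 2.0833333 + 0.5² = 2.3333333
E[A²] = 6.75 + 4.5² = 27
Var(Z) = 2.3333333*27 - (0.5*4.5)²
= 63 - 5.0625 = 57.9375

57.9375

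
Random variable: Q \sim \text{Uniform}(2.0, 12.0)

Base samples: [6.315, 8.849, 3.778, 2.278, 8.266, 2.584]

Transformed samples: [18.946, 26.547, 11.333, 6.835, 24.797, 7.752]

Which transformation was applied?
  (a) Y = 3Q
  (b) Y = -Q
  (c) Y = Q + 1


Checking option (a) Y = 3Q:
  Q = 6.315 -> Y = 18.946 ✓
  Q = 8.849 -> Y = 26.547 ✓
  Q = 3.778 -> Y = 11.333 ✓
All samples match this transformation.

(a) 3Q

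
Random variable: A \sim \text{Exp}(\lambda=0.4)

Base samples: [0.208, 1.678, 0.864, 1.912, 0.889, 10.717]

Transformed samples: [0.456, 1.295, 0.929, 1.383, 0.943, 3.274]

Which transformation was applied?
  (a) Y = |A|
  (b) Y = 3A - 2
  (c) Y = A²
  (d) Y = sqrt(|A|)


Checking option (d) Y = sqrt(|A|):
  A = 0.208 -> Y = 0.456 ✓
  A = 1.678 -> Y = 1.295 ✓
  A = 0.864 -> Y = 0.929 ✓
All samples match this transformation.

(d) sqrt(|A|)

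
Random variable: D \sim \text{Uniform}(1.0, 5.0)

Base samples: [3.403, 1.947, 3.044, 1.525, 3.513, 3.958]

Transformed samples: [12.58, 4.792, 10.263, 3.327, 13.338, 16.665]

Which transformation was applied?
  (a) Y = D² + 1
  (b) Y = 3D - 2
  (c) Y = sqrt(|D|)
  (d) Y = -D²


Checking option (a) Y = D² + 1:
  D = 3.403 -> Y = 12.58 ✓
  D = 1.947 -> Y = 4.792 ✓
  D = 3.044 -> Y = 10.263 ✓
All samples match this transformation.

(a) D² + 1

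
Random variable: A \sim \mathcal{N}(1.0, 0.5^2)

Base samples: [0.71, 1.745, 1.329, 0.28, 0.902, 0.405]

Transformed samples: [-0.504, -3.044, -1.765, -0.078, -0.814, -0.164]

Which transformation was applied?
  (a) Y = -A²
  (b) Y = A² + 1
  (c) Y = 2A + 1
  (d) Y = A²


Checking option (a) Y = -A²:
  A = 0.71 -> Y = -0.504 ✓
  A = 1.745 -> Y = -3.044 ✓
  A = 1.329 -> Y = -1.765 ✓
All samples match this transformation.

(a) -A²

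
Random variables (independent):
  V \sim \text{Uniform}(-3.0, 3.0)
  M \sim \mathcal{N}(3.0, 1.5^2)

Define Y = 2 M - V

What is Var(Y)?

For independent RVs: Var(aX + bY) = a²Var(X) + b²Var(Y)
Var(V) = 3
Var(M) = 2.25
Var(Y) = (-1)²*3 + 2²*2.25
= 1*3 + 4*2.25 = 12

12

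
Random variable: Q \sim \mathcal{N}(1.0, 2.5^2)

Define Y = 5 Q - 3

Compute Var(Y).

For Y = aQ + b: Var(Y) = a² * Var(Q)
Var(Q) = 2.5^2 = 6.25
Var(Y) = 5² * 6.25 = 25 * 6.25 = 156.25

156.25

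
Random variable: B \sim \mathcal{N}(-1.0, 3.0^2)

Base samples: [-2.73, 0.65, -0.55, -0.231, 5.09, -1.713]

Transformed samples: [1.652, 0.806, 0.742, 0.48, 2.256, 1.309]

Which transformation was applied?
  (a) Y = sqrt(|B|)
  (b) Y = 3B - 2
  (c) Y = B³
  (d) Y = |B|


Checking option (a) Y = sqrt(|B|):
  B = -2.73 -> Y = 1.652 ✓
  B = 0.65 -> Y = 0.806 ✓
  B = -0.55 -> Y = 0.742 ✓
All samples match this transformation.

(a) sqrt(|B|)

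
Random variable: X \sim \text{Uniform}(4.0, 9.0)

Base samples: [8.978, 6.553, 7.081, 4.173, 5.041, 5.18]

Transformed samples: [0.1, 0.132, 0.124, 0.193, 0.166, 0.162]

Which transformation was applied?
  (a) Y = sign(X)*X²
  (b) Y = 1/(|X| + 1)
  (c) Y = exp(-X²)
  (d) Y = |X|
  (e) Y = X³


Checking option (b) Y = 1/(|X| + 1):
  X = 8.978 -> Y = 0.1 ✓
  X = 6.553 -> Y = 0.132 ✓
  X = 7.081 -> Y = 0.124 ✓
All samples match this transformation.

(b) 1/(|X| + 1)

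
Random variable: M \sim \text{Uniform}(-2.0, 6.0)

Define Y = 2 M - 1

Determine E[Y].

For Y = 2M - 1:
E[Y] = 2 * E[M] - 1
E[M] = (-2 + 6)/2 = 2
E[Y] = 2 * 2 - 1 = 3

3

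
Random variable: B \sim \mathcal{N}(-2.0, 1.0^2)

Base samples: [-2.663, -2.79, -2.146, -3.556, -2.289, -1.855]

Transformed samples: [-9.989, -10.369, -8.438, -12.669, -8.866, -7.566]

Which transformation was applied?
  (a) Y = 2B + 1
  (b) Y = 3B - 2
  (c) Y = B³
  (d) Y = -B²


Checking option (b) Y = 3B - 2:
  B = -2.663 -> Y = -9.989 ✓
  B = -2.79 -> Y = -10.369 ✓
  B = -2.146 -> Y = -8.438 ✓
All samples match this transformation.

(b) 3B - 2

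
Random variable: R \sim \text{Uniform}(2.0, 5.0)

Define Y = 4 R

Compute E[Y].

For Y = 4R:
E[Y] = 4 * E[R]
E[R] = (2 + 5)/2 = 3.5
E[Y] = 4 * 3.5 = 14

14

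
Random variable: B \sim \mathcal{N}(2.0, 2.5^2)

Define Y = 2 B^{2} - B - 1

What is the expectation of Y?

E[Y] = 2*E[B²] - 1*E[B] - 1
E[B] = 2
E[B²] = Var(B) + (E[B])² = 6.25 + 4 = 10.25
E[Y] = 2*10.25 - 1*2 - 1 = 17.5

17.5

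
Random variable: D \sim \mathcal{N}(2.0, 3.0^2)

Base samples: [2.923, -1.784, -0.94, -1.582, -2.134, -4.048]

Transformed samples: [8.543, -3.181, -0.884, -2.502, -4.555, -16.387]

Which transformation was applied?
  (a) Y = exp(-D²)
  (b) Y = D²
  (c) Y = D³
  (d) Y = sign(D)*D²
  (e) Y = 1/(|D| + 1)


Checking option (d) Y = sign(D)*D²:
  D = 2.923 -> Y = 8.543 ✓
  D = -1.784 -> Y = -3.181 ✓
  D = -0.94 -> Y = -0.884 ✓
All samples match this transformation.

(d) sign(D)*D²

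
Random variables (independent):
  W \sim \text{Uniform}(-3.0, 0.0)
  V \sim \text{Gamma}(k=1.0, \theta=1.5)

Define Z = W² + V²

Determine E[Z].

E[Z] = E[W²] + E[V²]
E[W²] = Var(W) + E[W]² = 0.75 + 2.25 = 3
E[V²] = Var(V) + E[V]² = 2.25 + 2.25 = 4.5
E[Z] = 3 + 4.5 = 7.5

7.5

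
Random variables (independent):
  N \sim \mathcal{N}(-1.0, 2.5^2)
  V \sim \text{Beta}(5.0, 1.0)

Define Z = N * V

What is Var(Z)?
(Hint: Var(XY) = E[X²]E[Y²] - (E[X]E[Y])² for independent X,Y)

Var(XY) = E[X²]E[Y²] - (E[X]E[Y])²
E[N] = -1, Var(N) = 6.25
E[V] = 0.83333333, Var(V) = 0.01984127
E[N²] = 6.25 + (-1)² = 7.25
E[V²] = 0.01984127 + 0.83333333² = 0.71428571
Var(Z) = 7.25*0.71428571 - (-1*0.83333333)²
= 5.1785714 - 0.69444444 = 4.484127

4.484127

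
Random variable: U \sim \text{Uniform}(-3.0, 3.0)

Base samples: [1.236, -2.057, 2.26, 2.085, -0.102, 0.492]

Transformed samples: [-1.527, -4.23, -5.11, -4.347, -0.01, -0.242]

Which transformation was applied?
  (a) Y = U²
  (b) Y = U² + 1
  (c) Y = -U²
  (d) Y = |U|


Checking option (c) Y = -U²:
  U = 1.236 -> Y = -1.527 ✓
  U = -2.057 -> Y = -4.23 ✓
  U = 2.26 -> Y = -5.11 ✓
All samples match this transformation.

(c) -U²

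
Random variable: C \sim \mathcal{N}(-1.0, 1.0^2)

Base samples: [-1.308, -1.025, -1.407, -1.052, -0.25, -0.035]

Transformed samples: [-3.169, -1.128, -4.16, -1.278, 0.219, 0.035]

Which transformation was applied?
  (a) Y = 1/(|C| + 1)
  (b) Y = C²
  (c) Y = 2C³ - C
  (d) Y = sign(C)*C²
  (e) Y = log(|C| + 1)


Checking option (c) Y = 2C³ - C:
  C = -1.308 -> Y = -3.169 ✓
  C = -1.025 -> Y = -1.128 ✓
  C = -1.407 -> Y = -4.16 ✓
All samples match this transformation.

(c) 2C³ - C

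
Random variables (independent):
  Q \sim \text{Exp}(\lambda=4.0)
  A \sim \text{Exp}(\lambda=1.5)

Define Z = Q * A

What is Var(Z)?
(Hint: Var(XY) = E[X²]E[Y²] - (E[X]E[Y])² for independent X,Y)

Var(XY) = E[X²]E[Y²] - (E[X]E[Y])²
E[Q] = 0.25, Var(Q) = 0.0625
E[A] = 0.66666667, Var(A) = 0.44444444
E[Q²] = 0.0625 + 0.25² = 0.125
E[A²] = 0.44444444 + 0.66666667² = 0.88888889
Var(Z) = 0.125*0.88888889 - (0.25*0.66666667)²
= 0.11111111 - 0.027777778 = 0.083333333

0.083333333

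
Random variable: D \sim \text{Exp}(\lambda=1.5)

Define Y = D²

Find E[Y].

Using E[X²] = Var(X) + (E[X])²:
E[D] = 0.66666667
Var(D) = 1/1.5^2 = 0.44444444
E[D²] = 0.44444444 + 0.66666667² = 0.44444444 + 0.44444444 = 0.88888889

0.88888889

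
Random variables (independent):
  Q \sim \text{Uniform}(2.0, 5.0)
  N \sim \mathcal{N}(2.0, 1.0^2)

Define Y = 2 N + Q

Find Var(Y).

For independent RVs: Var(aX + bY) = a²Var(X) + b²Var(Y)
Var(Q) = 0.75
Var(N) = 1
Var(Y) = 1²*0.75 + 2²*1
= 1*0.75 + 4*1 = 4.75

4.75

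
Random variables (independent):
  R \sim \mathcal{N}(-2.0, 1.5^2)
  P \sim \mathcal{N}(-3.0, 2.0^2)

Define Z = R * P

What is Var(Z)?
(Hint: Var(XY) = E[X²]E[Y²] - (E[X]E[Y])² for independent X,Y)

Var(XY) = E[X²]E[Y²] - (E[X]E[Y])²
E[R] = -2, Var(R) = 2.25
E[P] = -3, Var(P) = 4
E[R²] = 2.25 + (-2)² = 6.25
E[P²] = 4 + (-3)² = 13
Var(Z) = 6.25*13 - (-2*(-3))²
= 81.25 - 36 = 45.25

45.25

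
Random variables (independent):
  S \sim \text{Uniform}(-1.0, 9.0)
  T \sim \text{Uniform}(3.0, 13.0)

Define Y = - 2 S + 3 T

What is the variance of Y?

For independent RVs: Var(aX + bY) = a²Var(X) + b²Var(Y)
Var(S) = 8.3333333
Var(T) = 8.3333333
Var(Y) = (-2)²*8.3333333 + 3²*8.3333333
= 4*8.3333333 + 9*8.3333333 = 108.33333

108.33333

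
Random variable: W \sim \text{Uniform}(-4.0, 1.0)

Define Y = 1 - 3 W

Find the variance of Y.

For Y = aW + b: Var(Y) = a² * Var(W)
Var(W) = (1 + 4)^2/12 = 2.0833333
Var(Y) = (-3)² * 2.0833333 = 9 * 2.0833333 = 18.75

18.75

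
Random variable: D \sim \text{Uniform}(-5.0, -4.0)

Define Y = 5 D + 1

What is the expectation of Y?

For Y = 5D + 1:
E[Y] = 5 * E[D] + 1
E[D] = (-5 - 4)/2 = -4.5
E[Y] = 5 * (-4.5) + 1 = -21.5

-21.5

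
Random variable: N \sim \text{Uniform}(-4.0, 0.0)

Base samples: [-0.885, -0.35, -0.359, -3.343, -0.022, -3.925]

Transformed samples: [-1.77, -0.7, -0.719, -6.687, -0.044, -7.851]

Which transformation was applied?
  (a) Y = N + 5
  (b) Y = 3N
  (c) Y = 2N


Checking option (c) Y = 2N:
  N = -0.885 -> Y = -1.77 ✓
  N = -0.35 -> Y = -0.7 ✓
  N = -0.359 -> Y = -0.719 ✓
All samples match this transformation.

(c) 2N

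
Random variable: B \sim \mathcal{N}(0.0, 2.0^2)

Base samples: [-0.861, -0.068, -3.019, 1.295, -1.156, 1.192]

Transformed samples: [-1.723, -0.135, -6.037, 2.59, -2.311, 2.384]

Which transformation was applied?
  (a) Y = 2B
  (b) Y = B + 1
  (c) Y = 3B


Checking option (a) Y = 2B:
  B = -0.861 -> Y = -1.723 ✓
  B = -0.068 -> Y = -0.135 ✓
  B = -3.019 -> Y = -6.037 ✓
All samples match this transformation.

(a) 2B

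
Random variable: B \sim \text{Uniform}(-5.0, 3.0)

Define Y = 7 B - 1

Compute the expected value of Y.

For Y = 7B - 1:
E[Y] = 7 * E[B] - 1
E[B] = (-5 + 3)/2 = -1
E[Y] = 7 * (-1) - 1 = -8

-8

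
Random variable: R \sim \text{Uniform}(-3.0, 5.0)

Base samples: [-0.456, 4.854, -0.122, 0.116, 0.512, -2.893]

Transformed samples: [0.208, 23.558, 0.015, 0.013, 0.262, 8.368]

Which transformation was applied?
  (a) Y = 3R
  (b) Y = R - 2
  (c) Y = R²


Checking option (c) Y = R²:
  R = -0.456 -> Y = 0.208 ✓
  R = 4.854 -> Y = 23.558 ✓
  R = -0.122 -> Y = 0.015 ✓
All samples match this transformation.

(c) R²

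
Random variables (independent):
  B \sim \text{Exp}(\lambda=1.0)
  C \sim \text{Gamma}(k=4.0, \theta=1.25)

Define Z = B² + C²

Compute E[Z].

E[Z] = E[B²] + E[C²]
E[B²] = Var(B) + E[B]² = 1 + 1 = 2
E[C²] = Var(C) + E[C]² = 6.25 + 25 = 31.25
E[Z] = 2 + 31.25 = 33.25

33.25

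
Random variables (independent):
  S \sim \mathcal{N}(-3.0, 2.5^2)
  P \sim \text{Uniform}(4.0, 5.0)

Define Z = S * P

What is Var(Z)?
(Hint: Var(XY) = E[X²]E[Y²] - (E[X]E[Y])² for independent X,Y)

Var(XY) = E[X²]E[Y²] - (E[X]E[Y])²
E[S] = -3, Var(S) = 6.25
E[P] = 4.5, Var(P) = 0.083333333
E[S²] = 6.25 + (-3)² = 15.25
E[P²] = 0.083333333 + 4.5² = 20.333333
Var(Z) = 15.25*20.333333 - (-3*4.5)²
= 310.08333 - 182.25 = 127.83333

127.83333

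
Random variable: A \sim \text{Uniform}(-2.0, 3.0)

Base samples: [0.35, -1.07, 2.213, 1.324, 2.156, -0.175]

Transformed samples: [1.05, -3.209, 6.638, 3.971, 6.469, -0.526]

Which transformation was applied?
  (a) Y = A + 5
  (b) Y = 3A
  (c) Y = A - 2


Checking option (b) Y = 3A:
  A = 0.35 -> Y = 1.05 ✓
  A = -1.07 -> Y = -3.209 ✓
  A = 2.213 -> Y = 6.638 ✓
All samples match this transformation.

(b) 3A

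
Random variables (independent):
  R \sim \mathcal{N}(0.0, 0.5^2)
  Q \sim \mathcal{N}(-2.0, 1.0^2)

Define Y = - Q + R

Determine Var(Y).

For independent RVs: Var(aX + bY) = a²Var(X) + b²Var(Y)
Var(R) = 0.25
Var(Q) = 1
Var(Y) = 1²*0.25 + (-1)²*1
= 1*0.25 + 1*1 = 1.25

1.25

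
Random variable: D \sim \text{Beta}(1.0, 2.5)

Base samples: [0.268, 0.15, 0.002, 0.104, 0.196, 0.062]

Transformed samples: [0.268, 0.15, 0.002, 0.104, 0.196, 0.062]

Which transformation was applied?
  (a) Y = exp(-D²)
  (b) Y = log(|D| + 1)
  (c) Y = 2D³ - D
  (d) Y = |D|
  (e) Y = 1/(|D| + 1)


Checking option (d) Y = |D|:
  D = 0.268 -> Y = 0.268 ✓
  D = 0.15 -> Y = 0.15 ✓
  D = 0.002 -> Y = 0.002 ✓
All samples match this transformation.

(d) |D|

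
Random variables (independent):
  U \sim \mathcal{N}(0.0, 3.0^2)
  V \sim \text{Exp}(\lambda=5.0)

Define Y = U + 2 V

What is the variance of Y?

For independent RVs: Var(aX + bY) = a²Var(X) + b²Var(Y)
Var(U) = 9
Var(V) = 0.04
Var(Y) = 1²*9 + 2²*0.04
= 1*9 + 4*0.04 = 9.16

9.16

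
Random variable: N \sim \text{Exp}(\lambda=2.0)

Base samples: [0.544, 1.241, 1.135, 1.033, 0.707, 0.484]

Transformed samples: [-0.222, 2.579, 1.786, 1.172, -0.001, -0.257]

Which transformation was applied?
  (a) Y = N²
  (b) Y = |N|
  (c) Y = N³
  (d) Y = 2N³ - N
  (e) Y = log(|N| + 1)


Checking option (d) Y = 2N³ - N:
  N = 0.544 -> Y = -0.222 ✓
  N = 1.241 -> Y = 2.579 ✓
  N = 1.135 -> Y = 1.786 ✓
All samples match this transformation.

(d) 2N³ - N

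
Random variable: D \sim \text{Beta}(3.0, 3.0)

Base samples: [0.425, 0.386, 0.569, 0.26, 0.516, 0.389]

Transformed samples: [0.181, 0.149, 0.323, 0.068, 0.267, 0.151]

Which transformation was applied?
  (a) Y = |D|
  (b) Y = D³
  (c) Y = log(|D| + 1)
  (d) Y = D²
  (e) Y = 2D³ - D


Checking option (d) Y = D²:
  D = 0.425 -> Y = 0.181 ✓
  D = 0.386 -> Y = 0.149 ✓
  D = 0.569 -> Y = 0.323 ✓
All samples match this transformation.

(d) D²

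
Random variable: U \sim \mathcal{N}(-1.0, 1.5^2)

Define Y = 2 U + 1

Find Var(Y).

For Y = aU + b: Var(Y) = a² * Var(U)
Var(U) = 1.5^2 = 2.25
Var(Y) = 2² * 2.25 = 4 * 2.25 = 9

9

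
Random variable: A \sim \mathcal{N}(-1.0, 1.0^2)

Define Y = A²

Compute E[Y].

E[A²] = Var(A) + (E[A])² = 1 + 1 = 2

2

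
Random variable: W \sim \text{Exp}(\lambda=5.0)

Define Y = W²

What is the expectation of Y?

Using E[X²] = Var(X) + (E[X])²:
E[W] = 0.2
Var(W) = 1/5.0^2 = 0.04
E[W²] = 0.04 + 0.2² = 0.04 + 0.04 = 0.08

0.08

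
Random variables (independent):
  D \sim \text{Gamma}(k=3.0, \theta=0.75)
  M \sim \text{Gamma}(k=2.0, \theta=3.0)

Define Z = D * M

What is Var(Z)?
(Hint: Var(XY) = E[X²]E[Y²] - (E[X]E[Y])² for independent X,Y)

Var(XY) = E[X²]E[Y²] - (E[X]E[Y])²
E[D] = 2.25, Var(D) = 1.6875
E[M] = 6, Var(M) = 18
E[D²] = 1.6875 + 2.25² = 6.75
E[M²] = 18 + 6² = 54
Var(Z) = 6.75*54 - (2.25*6)²
= 364.5 - 182.25 = 182.25

182.25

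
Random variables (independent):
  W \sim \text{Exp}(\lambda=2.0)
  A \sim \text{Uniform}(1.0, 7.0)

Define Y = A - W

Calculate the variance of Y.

For independent RVs: Var(aX + bY) = a²Var(X) + b²Var(Y)
Var(W) = 0.25
Var(A) = 3
Var(Y) = (-1)²*0.25 + 1²*3
= 1*0.25 + 1*3 = 3.25

3.25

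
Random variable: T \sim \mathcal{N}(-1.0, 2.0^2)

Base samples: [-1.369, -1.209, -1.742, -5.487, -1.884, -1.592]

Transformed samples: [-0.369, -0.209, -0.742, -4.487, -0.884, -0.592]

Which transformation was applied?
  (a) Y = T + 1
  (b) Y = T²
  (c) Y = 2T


Checking option (a) Y = T + 1:
  T = -1.369 -> Y = -0.369 ✓
  T = -1.209 -> Y = -0.209 ✓
  T = -1.742 -> Y = -0.742 ✓
All samples match this transformation.

(a) T + 1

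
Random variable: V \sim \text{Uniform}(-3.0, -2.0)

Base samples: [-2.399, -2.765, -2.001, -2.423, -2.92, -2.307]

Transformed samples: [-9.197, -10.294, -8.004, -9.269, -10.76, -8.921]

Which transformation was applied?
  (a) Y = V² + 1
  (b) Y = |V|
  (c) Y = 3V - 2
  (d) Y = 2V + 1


Checking option (c) Y = 3V - 2:
  V = -2.399 -> Y = -9.197 ✓
  V = -2.765 -> Y = -10.294 ✓
  V = -2.001 -> Y = -8.004 ✓
All samples match this transformation.

(c) 3V - 2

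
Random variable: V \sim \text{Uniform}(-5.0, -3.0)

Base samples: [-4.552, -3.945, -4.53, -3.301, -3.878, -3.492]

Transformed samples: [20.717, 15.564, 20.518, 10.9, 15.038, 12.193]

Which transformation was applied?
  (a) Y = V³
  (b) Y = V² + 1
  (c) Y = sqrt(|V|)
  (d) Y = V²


Checking option (d) Y = V²:
  V = -4.552 -> Y = 20.717 ✓
  V = -3.945 -> Y = 15.564 ✓
  V = -4.53 -> Y = 20.518 ✓
All samples match this transformation.

(d) V²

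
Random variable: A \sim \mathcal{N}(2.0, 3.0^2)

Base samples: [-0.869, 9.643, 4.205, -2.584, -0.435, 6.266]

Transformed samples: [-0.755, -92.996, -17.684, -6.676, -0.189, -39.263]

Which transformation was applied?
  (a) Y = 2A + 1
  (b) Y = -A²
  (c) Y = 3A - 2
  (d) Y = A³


Checking option (b) Y = -A²:
  A = -0.869 -> Y = -0.755 ✓
  A = 9.643 -> Y = -92.996 ✓
  A = 4.205 -> Y = -17.684 ✓
All samples match this transformation.

(b) -A²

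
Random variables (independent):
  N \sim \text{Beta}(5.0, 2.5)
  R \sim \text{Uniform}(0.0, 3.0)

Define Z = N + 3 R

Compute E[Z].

E[Z] = 1*E[N] + 3*E[R]
E[N] = 0.66666667
E[R] = 1.5
E[Z] = 1*0.66666667 + 3*1.5 = 5.1666667

5.1666667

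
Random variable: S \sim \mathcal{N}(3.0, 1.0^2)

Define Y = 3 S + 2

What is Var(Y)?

For Y = aS + b: Var(Y) = a² * Var(S)
Var(S) = 1.0^2 = 1
Var(Y) = 3² * 1 = 9 * 1 = 9

9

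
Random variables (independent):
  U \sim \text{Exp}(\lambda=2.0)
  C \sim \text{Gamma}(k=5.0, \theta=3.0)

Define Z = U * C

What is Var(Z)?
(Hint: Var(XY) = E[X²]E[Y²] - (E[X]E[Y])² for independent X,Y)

Var(XY) = E[X²]E[Y²] - (E[X]E[Y])²
E[U] = 0.5, Var(U) = 0.25
E[C] = 15, Var(C) = 45
E[U²] = 0.25 + 0.5² = 0.5
E[C²] = 45 + 15² = 270
Var(Z) = 0.5*270 - (0.5*15)²
= 135 - 56.25 = 78.75

78.75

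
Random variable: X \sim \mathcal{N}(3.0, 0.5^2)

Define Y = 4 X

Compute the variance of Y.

For Y = aX + b: Var(Y) = a² * Var(X)
Var(X) = 0.5^2 = 0.25
Var(Y) = 4² * 0.25 = 16 * 0.25 = 4

4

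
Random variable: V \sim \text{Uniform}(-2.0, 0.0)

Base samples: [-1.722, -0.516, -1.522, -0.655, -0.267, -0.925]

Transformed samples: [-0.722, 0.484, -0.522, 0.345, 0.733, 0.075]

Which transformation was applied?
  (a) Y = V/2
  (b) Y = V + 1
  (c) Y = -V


Checking option (b) Y = V + 1:
  V = -1.722 -> Y = -0.722 ✓
  V = -0.516 -> Y = 0.484 ✓
  V = -1.522 -> Y = -0.522 ✓
All samples match this transformation.

(b) V + 1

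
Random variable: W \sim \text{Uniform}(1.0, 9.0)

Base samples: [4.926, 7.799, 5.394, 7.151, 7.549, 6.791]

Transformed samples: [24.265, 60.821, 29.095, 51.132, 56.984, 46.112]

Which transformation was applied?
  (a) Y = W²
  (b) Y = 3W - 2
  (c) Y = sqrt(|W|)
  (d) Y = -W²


Checking option (a) Y = W²:
  W = 4.926 -> Y = 24.265 ✓
  W = 7.799 -> Y = 60.821 ✓
  W = 5.394 -> Y = 29.095 ✓
All samples match this transformation.

(a) W²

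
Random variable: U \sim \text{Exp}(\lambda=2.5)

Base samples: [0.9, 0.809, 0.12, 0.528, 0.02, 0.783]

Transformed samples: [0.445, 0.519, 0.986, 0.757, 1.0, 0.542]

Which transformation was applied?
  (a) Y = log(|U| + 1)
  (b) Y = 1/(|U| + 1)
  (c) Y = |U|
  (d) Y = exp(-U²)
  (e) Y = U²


Checking option (d) Y = exp(-U²):
  U = 0.9 -> Y = 0.445 ✓
  U = 0.809 -> Y = 0.519 ✓
  U = 0.12 -> Y = 0.986 ✓
All samples match this transformation.

(d) exp(-U²)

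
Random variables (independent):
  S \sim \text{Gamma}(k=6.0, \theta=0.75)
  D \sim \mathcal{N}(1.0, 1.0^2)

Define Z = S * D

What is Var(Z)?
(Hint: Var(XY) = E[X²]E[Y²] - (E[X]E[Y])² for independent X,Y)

Var(XY) = E[X²]E[Y²] - (E[X]E[Y])²
E[S] = 4.5, Var(S) = 3.375
E[D] = 1, Var(D) = 1
E[S²] = 3.375 + 4.5² = 23.625
E[D²] = 1 + 1² = 2
Var(Z) = 23.625*2 - (4.5*1)²
= 47.25 - 20.25 = 27

27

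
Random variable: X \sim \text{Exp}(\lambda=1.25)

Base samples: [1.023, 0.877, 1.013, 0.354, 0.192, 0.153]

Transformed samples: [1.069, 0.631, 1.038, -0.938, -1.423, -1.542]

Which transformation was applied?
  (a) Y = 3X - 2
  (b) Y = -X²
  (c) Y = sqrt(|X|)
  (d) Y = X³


Checking option (a) Y = 3X - 2:
  X = 1.023 -> Y = 1.069 ✓
  X = 0.877 -> Y = 0.631 ✓
  X = 1.013 -> Y = 1.038 ✓
All samples match this transformation.

(a) 3X - 2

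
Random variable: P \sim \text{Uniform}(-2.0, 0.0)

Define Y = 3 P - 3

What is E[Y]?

For Y = 3P - 3:
E[Y] = 3 * E[P] - 3
E[P] = (-2 + 0)/2 = -1
E[Y] = 3 * (-1) - 3 = -6

-6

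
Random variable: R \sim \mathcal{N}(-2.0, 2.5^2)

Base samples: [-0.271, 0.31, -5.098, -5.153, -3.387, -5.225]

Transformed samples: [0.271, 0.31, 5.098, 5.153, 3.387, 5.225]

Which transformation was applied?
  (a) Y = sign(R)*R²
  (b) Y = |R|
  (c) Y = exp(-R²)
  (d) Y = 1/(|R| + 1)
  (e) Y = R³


Checking option (b) Y = |R|:
  R = -0.271 -> Y = 0.271 ✓
  R = 0.31 -> Y = 0.31 ✓
  R = -5.098 -> Y = 5.098 ✓
All samples match this transformation.

(b) |R|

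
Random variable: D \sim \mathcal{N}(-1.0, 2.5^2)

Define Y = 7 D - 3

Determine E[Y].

For Y = 7D - 3:
E[Y] = 7 * E[D] - 3
E[D] = -1.0 = -1
E[Y] = 7 * (-1) - 3 = -10

-10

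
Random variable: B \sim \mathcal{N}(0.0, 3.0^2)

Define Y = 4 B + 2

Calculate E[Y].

For Y = 4B + 2:
E[Y] = 4 * E[B] + 2
E[B] = 0.0 = 0
E[Y] = 4 * 0 + 2 = 2

2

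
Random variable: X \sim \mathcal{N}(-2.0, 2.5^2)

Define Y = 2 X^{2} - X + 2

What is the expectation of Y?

E[Y] = 2*E[X²] - 1*E[X] + 2
E[X] = -2
E[X²] = Var(X) + (E[X])² = 6.25 + 4 = 10.25
E[Y] = 2*10.25 - 1*(-2) + 2 = 24.5

24.5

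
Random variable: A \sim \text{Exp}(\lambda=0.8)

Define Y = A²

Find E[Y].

Using E[X²] = Var(X) + (E[X])²:
E[A] = 1.25
Var(A) = 1/0.8^2 = 1.5625
E[A²] = 1.5625 + 1.25² = 1.5625 + 1.5625 = 3.125

3.125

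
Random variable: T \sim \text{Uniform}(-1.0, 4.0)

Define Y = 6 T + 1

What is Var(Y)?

For Y = aT + b: Var(Y) = a² * Var(T)
Var(T) = (4 + 1)^2/12 = 2.0833333
Var(Y) = 6² * 2.0833333 = 36 * 2.0833333 = 75

75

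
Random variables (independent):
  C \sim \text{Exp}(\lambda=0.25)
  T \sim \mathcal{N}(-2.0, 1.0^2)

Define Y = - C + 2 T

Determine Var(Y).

For independent RVs: Var(aX + bY) = a²Var(X) + b²Var(Y)
Var(C) = 16
Var(T) = 1
Var(Y) = (-1)²*16 + 2²*1
= 1*16 + 4*1 = 20

20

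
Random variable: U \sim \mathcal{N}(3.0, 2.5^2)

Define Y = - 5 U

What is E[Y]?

For Y = -5U:
E[Y] = -5 * E[U]
E[U] = 3.0 = 3
E[Y] = -5 * 3 = -15

-15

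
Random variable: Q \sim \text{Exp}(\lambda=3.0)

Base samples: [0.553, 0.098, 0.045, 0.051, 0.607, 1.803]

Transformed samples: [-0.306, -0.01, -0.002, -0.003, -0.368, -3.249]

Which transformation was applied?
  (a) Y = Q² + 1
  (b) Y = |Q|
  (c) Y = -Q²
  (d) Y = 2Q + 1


Checking option (c) Y = -Q²:
  Q = 0.553 -> Y = -0.306 ✓
  Q = 0.098 -> Y = -0.01 ✓
  Q = 0.045 -> Y = -0.002 ✓
All samples match this transformation.

(c) -Q²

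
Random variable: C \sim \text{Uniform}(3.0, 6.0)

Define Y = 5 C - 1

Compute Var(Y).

For Y = aC + b: Var(Y) = a² * Var(C)
Var(C) = (6 - 3)^2/12 = 0.75
Var(Y) = 5² * 0.75 = 25 * 0.75 = 18.75

18.75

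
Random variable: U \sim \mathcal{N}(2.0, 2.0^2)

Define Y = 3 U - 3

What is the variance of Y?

For Y = aU + b: Var(Y) = a² * Var(U)
Var(U) = 2.0^2 = 4
Var(Y) = 3² * 4 = 9 * 4 = 36

36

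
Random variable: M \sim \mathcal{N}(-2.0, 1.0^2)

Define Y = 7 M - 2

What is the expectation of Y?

For Y = 7M - 2:
E[Y] = 7 * E[M] - 2
E[M] = -2.0 = -2
E[Y] = 7 * (-2) - 2 = -16

-16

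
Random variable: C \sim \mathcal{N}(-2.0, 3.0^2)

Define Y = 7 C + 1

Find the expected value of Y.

For Y = 7C + 1:
E[Y] = 7 * E[C] + 1
E[C] = -2.0 = -2
E[Y] = 7 * (-2) + 1 = -13

-13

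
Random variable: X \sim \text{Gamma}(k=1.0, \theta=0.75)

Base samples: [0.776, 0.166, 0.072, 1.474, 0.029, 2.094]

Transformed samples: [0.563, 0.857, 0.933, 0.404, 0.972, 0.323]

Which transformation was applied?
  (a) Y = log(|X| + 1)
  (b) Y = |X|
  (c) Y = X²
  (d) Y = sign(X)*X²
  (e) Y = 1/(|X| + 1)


Checking option (e) Y = 1/(|X| + 1):
  X = 0.776 -> Y = 0.563 ✓
  X = 0.166 -> Y = 0.857 ✓
  X = 0.072 -> Y = 0.933 ✓
All samples match this transformation.

(e) 1/(|X| + 1)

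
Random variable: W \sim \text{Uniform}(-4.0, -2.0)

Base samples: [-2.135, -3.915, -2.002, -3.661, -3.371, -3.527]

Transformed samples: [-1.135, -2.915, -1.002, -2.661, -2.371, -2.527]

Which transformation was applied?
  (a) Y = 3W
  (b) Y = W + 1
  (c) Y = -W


Checking option (b) Y = W + 1:
  W = -2.135 -> Y = -1.135 ✓
  W = -3.915 -> Y = -2.915 ✓
  W = -2.002 -> Y = -1.002 ✓
All samples match this transformation.

(b) W + 1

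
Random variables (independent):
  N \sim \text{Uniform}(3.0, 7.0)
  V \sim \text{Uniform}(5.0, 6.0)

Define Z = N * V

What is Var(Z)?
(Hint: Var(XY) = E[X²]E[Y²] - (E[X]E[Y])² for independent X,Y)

Var(XY) = E[X²]E[Y²] - (E[X]E[Y])²
E[N] = 5, Var(N) = 1.3333333
E[V] = 5.5, Var(V) = 0.083333333
E[N²] = 1.3333333 + 5² = 26.333333
E[V²] = 0.083333333 + 5.5² = 30.333333
Var(Z) = 26.333333*30.333333 - (5*5.5)²
= 798.77778 - 756.25 = 42.527778

42.527778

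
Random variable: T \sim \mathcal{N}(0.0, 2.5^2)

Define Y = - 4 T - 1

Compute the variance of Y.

For Y = aT + b: Var(Y) = a² * Var(T)
Var(T) = 2.5^2 = 6.25
Var(Y) = (-4)² * 6.25 = 16 * 6.25 = 100

100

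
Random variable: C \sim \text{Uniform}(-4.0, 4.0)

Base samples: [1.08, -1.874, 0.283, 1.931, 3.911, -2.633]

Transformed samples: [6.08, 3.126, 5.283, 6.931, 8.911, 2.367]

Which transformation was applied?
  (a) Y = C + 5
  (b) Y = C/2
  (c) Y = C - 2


Checking option (a) Y = C + 5:
  C = 1.08 -> Y = 6.08 ✓
  C = -1.874 -> Y = 3.126 ✓
  C = 0.283 -> Y = 5.283 ✓
All samples match this transformation.

(a) C + 5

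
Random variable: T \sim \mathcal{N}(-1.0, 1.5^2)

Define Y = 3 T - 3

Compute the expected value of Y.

For Y = 3T - 3:
E[Y] = 3 * E[T] - 3
E[T] = -1.0 = -1
E[Y] = 3 * (-1) - 3 = -6

-6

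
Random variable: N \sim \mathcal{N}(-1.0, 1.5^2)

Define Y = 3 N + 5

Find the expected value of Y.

For Y = 3N + 5:
E[Y] = 3 * E[N] + 5
E[N] = -1.0 = -1
E[Y] = 3 * (-1) + 5 = 2

2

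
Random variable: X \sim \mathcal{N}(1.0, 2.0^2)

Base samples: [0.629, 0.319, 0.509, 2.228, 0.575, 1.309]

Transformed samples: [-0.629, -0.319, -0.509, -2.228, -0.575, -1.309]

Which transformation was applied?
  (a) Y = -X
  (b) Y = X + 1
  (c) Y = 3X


Checking option (a) Y = -X:
  X = 0.629 -> Y = -0.629 ✓
  X = 0.319 -> Y = -0.319 ✓
  X = 0.509 -> Y = -0.509 ✓
All samples match this transformation.

(a) -X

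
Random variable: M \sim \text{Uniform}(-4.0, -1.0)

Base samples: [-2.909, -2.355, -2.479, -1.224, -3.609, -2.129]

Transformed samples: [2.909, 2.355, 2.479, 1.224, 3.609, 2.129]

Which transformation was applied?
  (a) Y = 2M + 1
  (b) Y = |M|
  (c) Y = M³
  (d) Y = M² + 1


Checking option (b) Y = |M|:
  M = -2.909 -> Y = 2.909 ✓
  M = -2.355 -> Y = 2.355 ✓
  M = -2.479 -> Y = 2.479 ✓
All samples match this transformation.

(b) |M|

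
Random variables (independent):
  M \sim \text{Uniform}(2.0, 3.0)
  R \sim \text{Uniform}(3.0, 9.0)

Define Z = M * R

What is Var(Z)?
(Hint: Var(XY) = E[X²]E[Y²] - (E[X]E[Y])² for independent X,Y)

Var(XY) = E[X²]E[Y²] - (E[X]E[Y])²
E[M] = 2.5, Var(M) = 0.083333333
E[R] = 6, Var(R) = 3
E[M²] = 0.083333333 + 2.5² = 6.3333333
E[R²] = 3 + 6² = 39
Var(Z) = 6.3333333*39 - (2.5*6)²
= 247 - 225 = 22

22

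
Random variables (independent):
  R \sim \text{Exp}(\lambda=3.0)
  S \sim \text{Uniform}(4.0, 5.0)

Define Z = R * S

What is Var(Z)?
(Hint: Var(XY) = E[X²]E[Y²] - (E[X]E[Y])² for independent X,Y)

Var(XY) = E[X²]E[Y²] - (E[X]E[Y])²
E[R] = 0.33333333, Var(R) = 0.11111111
E[S] = 4.5, Var(S) = 0.083333333
E[R²] = 0.11111111 + 0.33333333² = 0.22222222
E[S²] = 0.083333333 + 4.5² = 20.333333
Var(Z) = 0.22222222*20.333333 - (0.33333333*4.5)²
= 4.5185185 - 2.25 = 2.2685185

2.2685185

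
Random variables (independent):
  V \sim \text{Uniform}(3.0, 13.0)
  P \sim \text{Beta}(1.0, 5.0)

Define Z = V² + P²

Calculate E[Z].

E[Z] = E[V²] + E[P²]
E[V²] = Var(V) + E[V]² = 8.3333333 + 64 = 72.333333
E[P²] = Var(P) + E[P]² = 0.01984127 + 0.027777778 = 0.047619048
E[Z] = 72.333333 + 0.047619048 = 72.380952

72.380952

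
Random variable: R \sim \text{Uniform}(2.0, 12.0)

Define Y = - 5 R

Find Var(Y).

For Y = aR + b: Var(Y) = a² * Var(R)
Var(R) = (12 - 2)^2/12 = 8.3333333
Var(Y) = (-5)² * 8.3333333 = 25 * 8.3333333 = 208.33333

208.33333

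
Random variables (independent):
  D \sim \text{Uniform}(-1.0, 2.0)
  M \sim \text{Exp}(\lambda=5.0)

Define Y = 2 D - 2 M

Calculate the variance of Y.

For independent RVs: Var(aX + bY) = a²Var(X) + b²Var(Y)
Var(D) = 0.75
Var(M) = 0.04
Var(Y) = 2²*0.75 + (-2)²*0.04
= 4*0.75 + 4*0.04 = 3.16

3.16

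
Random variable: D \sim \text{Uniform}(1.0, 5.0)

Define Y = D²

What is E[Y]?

Using E[X²] = Var(X) + (E[X])²:
E[D] = 3
Var(D) = (5 - 1)^2/12 = 1.3333333
E[D²] = 1.3333333 + 3² = 1.3333333 + 9 = 10.333333

10.333333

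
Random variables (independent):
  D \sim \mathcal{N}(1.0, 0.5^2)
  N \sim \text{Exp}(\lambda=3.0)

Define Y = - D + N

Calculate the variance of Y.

For independent RVs: Var(aX + bY) = a²Var(X) + b²Var(Y)
Var(D) = 0.25
Var(N) = 0.11111111
Var(Y) = (-1)²*0.25 + 1²*0.11111111
= 1*0.25 + 1*0.11111111 = 0.36111111

0.36111111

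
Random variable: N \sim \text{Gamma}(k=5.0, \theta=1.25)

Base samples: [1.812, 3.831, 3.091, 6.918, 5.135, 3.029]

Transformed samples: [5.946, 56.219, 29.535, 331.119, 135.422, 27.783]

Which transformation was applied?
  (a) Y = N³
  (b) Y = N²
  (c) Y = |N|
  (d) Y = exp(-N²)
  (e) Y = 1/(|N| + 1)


Checking option (a) Y = N³:
  N = 1.812 -> Y = 5.946 ✓
  N = 3.831 -> Y = 56.219 ✓
  N = 3.091 -> Y = 29.535 ✓
All samples match this transformation.

(a) N³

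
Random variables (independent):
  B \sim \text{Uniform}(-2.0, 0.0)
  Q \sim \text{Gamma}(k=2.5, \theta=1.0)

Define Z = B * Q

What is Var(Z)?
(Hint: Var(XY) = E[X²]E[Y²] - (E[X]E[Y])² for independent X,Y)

Var(XY) = E[X²]E[Y²] - (E[X]E[Y])²
E[B] = -1, Var(B) = 0.33333333
E[Q] = 2.5, Var(Q) = 2.5
E[B²] = 0.33333333 + (-1)² = 1.3333333
E[Q²] = 2.5 + 2.5² = 8.75
Var(Z) = 1.3333333*8.75 - (-1*2.5)²
= 11.666667 - 6.25 = 5.4166667

5.4166667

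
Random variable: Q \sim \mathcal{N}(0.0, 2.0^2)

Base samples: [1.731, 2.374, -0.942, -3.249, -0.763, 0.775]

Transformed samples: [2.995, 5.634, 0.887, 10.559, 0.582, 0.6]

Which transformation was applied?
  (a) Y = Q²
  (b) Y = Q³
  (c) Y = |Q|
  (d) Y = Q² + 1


Checking option (a) Y = Q²:
  Q = 1.731 -> Y = 2.995 ✓
  Q = 2.374 -> Y = 5.634 ✓
  Q = -0.942 -> Y = 0.887 ✓
All samples match this transformation.

(a) Q²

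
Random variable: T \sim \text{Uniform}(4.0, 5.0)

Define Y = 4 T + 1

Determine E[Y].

For Y = 4T + 1:
E[Y] = 4 * E[T] + 1
E[T] = (4 + 5)/2 = 4.5
E[Y] = 4 * 4.5 + 1 = 19

19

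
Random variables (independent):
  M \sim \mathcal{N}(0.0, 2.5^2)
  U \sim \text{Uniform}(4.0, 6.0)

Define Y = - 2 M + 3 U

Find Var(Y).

For independent RVs: Var(aX + bY) = a²Var(X) + b²Var(Y)
Var(M) = 6.25
Var(U) = 0.33333333
Var(Y) = (-2)²*6.25 + 3²*0.33333333
= 4*6.25 + 9*0.33333333 = 28

28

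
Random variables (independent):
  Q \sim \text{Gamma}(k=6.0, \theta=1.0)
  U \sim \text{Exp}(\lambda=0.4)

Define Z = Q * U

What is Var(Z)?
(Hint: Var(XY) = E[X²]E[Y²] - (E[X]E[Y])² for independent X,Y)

Var(XY) = E[X²]E[Y²] - (E[X]E[Y])²
E[Q] = 6, Var(Q) = 6
E[U] = 2.5, Var(U) = 6.25
E[Q²] = 6 + 6² = 42
E[U²] = 6.25 + 2.5² = 12.5
Var(Z) = 42*12.5 - (6*2.5)²
= 525 - 225 = 300

300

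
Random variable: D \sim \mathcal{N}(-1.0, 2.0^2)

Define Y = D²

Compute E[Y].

Using E[X²] = Var(X) + (E[X])²:
E[D] = -1
Var(D) = 2.0^2 = 4
E[D²] = 4 + (-1)² = 4 + 1 = 5

5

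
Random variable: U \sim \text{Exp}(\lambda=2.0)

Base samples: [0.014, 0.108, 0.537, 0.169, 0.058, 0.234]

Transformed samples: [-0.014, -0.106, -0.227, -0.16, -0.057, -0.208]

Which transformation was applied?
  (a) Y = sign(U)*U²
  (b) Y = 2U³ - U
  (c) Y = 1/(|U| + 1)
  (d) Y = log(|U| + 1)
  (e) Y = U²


Checking option (b) Y = 2U³ - U:
  U = 0.014 -> Y = -0.014 ✓
  U = 0.108 -> Y = -0.106 ✓
  U = 0.537 -> Y = -0.227 ✓
All samples match this transformation.

(b) 2U³ - U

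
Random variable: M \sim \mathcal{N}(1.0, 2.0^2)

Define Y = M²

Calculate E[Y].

Using E[X²] = Var(X) + (E[X])²:
E[M] = 1
Var(M) = 2.0^2 = 4
E[M²] = 4 + 1² = 4 + 1 = 5

5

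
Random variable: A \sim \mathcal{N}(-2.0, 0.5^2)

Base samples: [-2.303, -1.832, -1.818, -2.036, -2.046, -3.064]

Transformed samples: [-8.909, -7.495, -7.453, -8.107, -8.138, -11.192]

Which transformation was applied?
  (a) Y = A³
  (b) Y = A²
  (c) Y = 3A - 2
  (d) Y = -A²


Checking option (c) Y = 3A - 2:
  A = -2.303 -> Y = -8.909 ✓
  A = -1.832 -> Y = -7.495 ✓
  A = -1.818 -> Y = -7.453 ✓
All samples match this transformation.

(c) 3A - 2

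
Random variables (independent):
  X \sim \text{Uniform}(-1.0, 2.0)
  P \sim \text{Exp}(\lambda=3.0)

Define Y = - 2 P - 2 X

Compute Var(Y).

For independent RVs: Var(aX + bY) = a²Var(X) + b²Var(Y)
Var(X) = 0.75
Var(P) = 0.11111111
Var(Y) = (-2)²*0.75 + (-2)²*0.11111111
= 4*0.75 + 4*0.11111111 = 3.4444444

3.4444444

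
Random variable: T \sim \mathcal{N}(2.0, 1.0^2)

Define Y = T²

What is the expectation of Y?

Using E[X²] = Var(X) + (E[X])²:
E[T] = 2
Var(T) = 1.0^2 = 1
E[T²] = 1 + 2² = 1 + 4 = 5

5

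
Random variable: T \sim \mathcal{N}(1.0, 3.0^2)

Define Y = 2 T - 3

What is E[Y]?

For Y = 2T - 3:
E[Y] = 2 * E[T] - 3
E[T] = 1.0 = 1
E[Y] = 2 * 1 - 3 = -1

-1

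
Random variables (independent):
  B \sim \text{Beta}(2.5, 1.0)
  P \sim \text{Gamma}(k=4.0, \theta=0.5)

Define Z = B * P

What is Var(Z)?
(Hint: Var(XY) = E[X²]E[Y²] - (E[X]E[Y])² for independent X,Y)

Var(XY) = E[X²]E[Y²] - (E[X]E[Y])²
E[B] = 0.71428571, Var(B) = 0.045351474
E[P] = 2, Var(P) = 1
E[B²] = 0.045351474 + 0.71428571² = 0.55555556
E[P²] = 1 + 2² = 5
Var(Z) = 0.55555556*5 - (0.71428571*2)²
= 2.7777778 - 2.0408163 = 0.73696145

0.73696145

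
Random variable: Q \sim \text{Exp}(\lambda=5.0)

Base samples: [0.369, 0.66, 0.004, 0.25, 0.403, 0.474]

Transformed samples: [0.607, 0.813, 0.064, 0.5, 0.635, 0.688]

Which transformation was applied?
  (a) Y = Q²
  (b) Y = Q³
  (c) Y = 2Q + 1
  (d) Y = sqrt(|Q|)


Checking option (d) Y = sqrt(|Q|):
  Q = 0.369 -> Y = 0.607 ✓
  Q = 0.66 -> Y = 0.813 ✓
  Q = 0.004 -> Y = 0.064 ✓
All samples match this transformation.

(d) sqrt(|Q|)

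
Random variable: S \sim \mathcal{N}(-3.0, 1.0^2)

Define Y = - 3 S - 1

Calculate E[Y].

For Y = -3S - 1:
E[Y] = -3 * E[S] - 1
E[S] = -3.0 = -3
E[Y] = -3 * (-3) - 1 = 8

8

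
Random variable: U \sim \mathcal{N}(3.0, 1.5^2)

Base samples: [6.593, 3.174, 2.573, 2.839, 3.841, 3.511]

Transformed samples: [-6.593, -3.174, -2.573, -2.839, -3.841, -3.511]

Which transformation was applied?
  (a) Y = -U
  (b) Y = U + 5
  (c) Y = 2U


Checking option (a) Y = -U:
  U = 6.593 -> Y = -6.593 ✓
  U = 3.174 -> Y = -3.174 ✓
  U = 2.573 -> Y = -2.573 ✓
All samples match this transformation.

(a) -U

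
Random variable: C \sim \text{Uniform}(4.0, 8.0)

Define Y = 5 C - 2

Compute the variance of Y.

For Y = aC + b: Var(Y) = a² * Var(C)
Var(C) = (8 - 4)^2/12 = 1.3333333
Var(Y) = 5² * 1.3333333 = 25 * 1.3333333 = 33.333333

33.333333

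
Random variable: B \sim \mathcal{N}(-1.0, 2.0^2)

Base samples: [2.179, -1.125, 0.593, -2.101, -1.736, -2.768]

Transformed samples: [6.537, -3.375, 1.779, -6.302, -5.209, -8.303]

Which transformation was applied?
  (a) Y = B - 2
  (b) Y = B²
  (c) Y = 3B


Checking option (c) Y = 3B:
  B = 2.179 -> Y = 6.537 ✓
  B = -1.125 -> Y = -3.375 ✓
  B = 0.593 -> Y = 1.779 ✓
All samples match this transformation.

(c) 3B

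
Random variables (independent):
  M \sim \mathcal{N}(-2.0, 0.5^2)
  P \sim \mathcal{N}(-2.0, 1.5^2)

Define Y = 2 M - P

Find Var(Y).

For independent RVs: Var(aX + bY) = a²Var(X) + b²Var(Y)
Var(M) = 0.25
Var(P) = 2.25
Var(Y) = 2²*0.25 + (-1)²*2.25
= 4*0.25 + 1*2.25 = 3.25

3.25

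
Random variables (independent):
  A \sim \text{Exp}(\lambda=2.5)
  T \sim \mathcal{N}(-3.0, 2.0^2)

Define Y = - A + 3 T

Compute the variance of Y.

For independent RVs: Var(aX + bY) = a²Var(X) + b²Var(Y)
Var(A) = 0.16
Var(T) = 4
Var(Y) = (-1)²*0.16 + 3²*4
= 1*0.16 + 9*4 = 36.16

36.16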